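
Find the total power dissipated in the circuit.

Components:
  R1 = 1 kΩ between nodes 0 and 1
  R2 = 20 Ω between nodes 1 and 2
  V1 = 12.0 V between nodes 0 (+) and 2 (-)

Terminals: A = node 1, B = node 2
Nodal analysis, taking node 2 as the 0 V reference.
Source V1 fixes V_0 = 12 V.
KCL at each unknown node (sum of currents leaving = 0; resistances in Ω):
  Node 1: (V_1 - 12)/1000 + (V_1 - 0)/20 = 0
Collecting terms: 0.051 × V_1 = 0.012  =>  V_1 = 0.2353 V
Power in each resistor, P = (ΔV)²/R:
  P_R1 = (12 - 0.2353)²/1000 = 0.1384 W
  P_R2 = (0.2353 - 0)²/20 = 0.002768 W
P_total = P_R1 + P_R2 = 0.1412 W

Final answer: 0.1412 W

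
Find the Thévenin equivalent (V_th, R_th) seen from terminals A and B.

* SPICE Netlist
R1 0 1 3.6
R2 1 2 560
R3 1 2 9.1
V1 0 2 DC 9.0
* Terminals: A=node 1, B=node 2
Step 1 — V_th is the open-circuit voltage V_A - V_B (nothing connected across the terminals).
Nodal analysis, taking node 2 as the 0 V reference.
Source V1 fixes V_0 = 9 V.
KCL at each unknown node (sum of currents leaving = 0; resistances in Ω):
  Node 1: (V_1 - 9)/3.6 + (V_1 - 0)/560 + (V_1 - 0)/9.1 = 0
Collecting terms: 0.3895 × V_1 = 2.5  =>  V_1 = 6.419 V
V_th = V_1 - V_2 = 6.419 - 0 = 6.419 V
Step 2 — R_th: zero the source — replace V1 by a short circuit (node 2 merges into node 0) — and find the resistance seen between A (node 1) and B (node 0).
Reduce the network between node 1 (A) and node 0 (B) by series/parallel combination:
  Rp1 = R1 ‖ R2 ‖ R3 (parallel, all between nodes 0 and 1) = 1/(1/3.6 + 1/560 + 1/9.1) = 2.568 Ω
R_th = 2.568 Ω

Final answer: V_th = 6.419 V, R_th = 2.568 Ω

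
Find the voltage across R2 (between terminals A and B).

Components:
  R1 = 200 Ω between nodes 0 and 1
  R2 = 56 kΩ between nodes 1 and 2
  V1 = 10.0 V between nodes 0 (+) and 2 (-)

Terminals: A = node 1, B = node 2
R1 and R2 are in series across V1 (node 0 → node 1 → node 2), and the output A–B is taken across R2, so this is a voltage divider.
Series current: I = V1/(R1 + R2) = 10/(200 + 56000) = 10/56200 = 0.0001779 A
V_R2 = I × R2 = V1 × R2/(R1 + R2) = 10 × 56000/56200 = 9.964 V

Final answer: 9.964 V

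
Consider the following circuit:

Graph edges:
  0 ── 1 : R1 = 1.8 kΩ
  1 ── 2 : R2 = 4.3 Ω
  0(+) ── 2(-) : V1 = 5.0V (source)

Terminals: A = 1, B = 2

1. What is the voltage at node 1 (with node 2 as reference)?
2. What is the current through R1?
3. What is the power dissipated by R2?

Nodal analysis, taking node 2 as the 0 V reference.
Source V1 fixes V_0 = 5 V.
KCL at each unknown node (sum of currents leaving = 0; resistances in Ω):
  Node 1: (V_1 - 5)/1800 + (V_1 - 0)/4.3 = 0
Collecting terms: 0.2331 × V_1 = 0.002778  =>  V_1 = 0.01192 V
Part 1:
  Read off the nodal solution: V_1 = 0.01192 V
Part 2:
  I_R1 = (V_0 - V_1)/R1 = (5 - 0.01192)/1800 = 0.002771 A
  Magnitude: I_R1 = 0.002771 A
Part 3:
  I_R2 = (V_1 - V_2)/R2 = (0.01192 - 0)/4.3 = 0.002771 A
  P_R2 = I_R2² × R2 = (0.002771)² × 4.3 = 0.00003302 W

Final answers:
1. V_1 = 0.01192 V
2. I_R1 = 0.002771 A
3. P_R2 = 3.302e-05 W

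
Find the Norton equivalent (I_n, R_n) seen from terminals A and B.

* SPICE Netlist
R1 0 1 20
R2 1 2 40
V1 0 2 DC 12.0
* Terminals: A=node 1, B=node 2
Find the Thévenin equivalent first; then I_n = V_th/R_th and R_n = R_th.
Step 1 — V_th is the open-circuit voltage V_A - V_B (nothing connected across the terminals).
Nodal analysis, taking node 2 as the 0 V reference.
Source V1 fixes V_0 = 12 V.
KCL at each unknown node (sum of currents leaving = 0; resistances in Ω):
  Node 1: (V_1 - 12)/20 + (V_1 - 0)/40 = 0
Collecting terms: 0.075 × V_1 = 0.6  =>  V_1 = 8 V
V_th = V_1 - V_2 = 8 - 0 = 8 V
Step 2 — R_th: zero the source — replace V1 by a short circuit (node 2 merges into node 0) — and find the resistance seen between A (node 1) and B (node 0).
Reduce the network between node 1 (A) and node 0 (B) by series/parallel combination:
  Rp1 = R1 ‖ R2 (parallel, both between nodes 0 and 1) = 1/(1/20 + 1/40) = 13.33 Ω
R_th = 13.33 Ω
I_n = V_th/R_th = 8/13.33 = 0.6 A, and R_n = R_th = 13.33 Ω

Final answer: I_n = 0.6 A, R_n = 13.33 Ω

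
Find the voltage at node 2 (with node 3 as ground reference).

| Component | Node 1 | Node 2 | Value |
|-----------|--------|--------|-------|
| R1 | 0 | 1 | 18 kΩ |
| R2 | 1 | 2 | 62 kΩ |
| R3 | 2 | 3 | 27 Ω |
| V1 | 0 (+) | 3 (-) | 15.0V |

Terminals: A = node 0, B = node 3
Nodal analysis, taking node 3 as the 0 V reference.
Source V1 fixes V_0 = 15 V.
KCL at each unknown node (sum of currents leaving = 0; resistances in Ω):
  Node 1: (V_1 - 15)/18000 + (V_1 - V_2)/62000 = 0
  Node 2: (V_2 - V_1)/62000 + (V_2 - 0)/27 = 0
Collecting terms (coefficients in siemens):
  0.00007168·V_1 - 0.00001613·V_2 = 0.0008333
  0.03705·V_2 - 0.00001613·V_1 = 0
Determinant D = (0.00007168)(0.03705) - (-0.00001613)(-0.00001613) = 0.000002656
V_1 = [(0.0008333)(0.03705) - (-0.00001613)(0)]/D = 11.63 V
V_2 = [(0.00007168)(0) - (0.0008333)(-0.00001613)]/D = 0.005061 V
The requested potential is V_2 = 0.005061 V.

Final answer: V_2 = 0.005061 V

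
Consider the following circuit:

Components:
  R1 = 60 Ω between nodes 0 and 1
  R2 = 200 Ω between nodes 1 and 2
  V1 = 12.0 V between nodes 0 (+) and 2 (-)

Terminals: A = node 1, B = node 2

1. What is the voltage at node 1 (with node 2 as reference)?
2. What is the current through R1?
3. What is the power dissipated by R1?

Nodal analysis, taking node 2 as the 0 V reference.
Source V1 fixes V_0 = 12 V.
KCL at each unknown node (sum of currents leaving = 0; resistances in Ω):
  Node 1: (V_1 - 12)/60 + (V_1 - 0)/200 = 0
Collecting terms: 0.02167 × V_1 = 0.2  =>  V_1 = 9.231 V
Part 1:
  Read off the nodal solution: V_1 = 9.231 V
Part 2:
  I_R1 = (V_0 - V_1)/R1 = (12 - 9.231)/60 = 0.04615 A
  Magnitude: I_R1 = 0.04615 A
Part 3:
  I_R1 = (V_0 - V_1)/R1 = (12 - 9.231)/60 = 0.04615 A
  P_R1 = I_R1² × R1 = (0.04615)² × 60 = 0.1278 W

Final answers:
1. V_1 = 9.231 V
2. I_R1 = 0.04615 A
3. P_R1 = 0.1278 W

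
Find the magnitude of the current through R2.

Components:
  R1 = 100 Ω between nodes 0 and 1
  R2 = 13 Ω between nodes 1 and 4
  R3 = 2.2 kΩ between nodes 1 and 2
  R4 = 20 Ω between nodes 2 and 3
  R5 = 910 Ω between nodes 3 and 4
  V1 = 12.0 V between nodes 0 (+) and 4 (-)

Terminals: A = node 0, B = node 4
Nodal analysis, taking node 4 as the 0 V reference.
Source V1 fixes V_0 = 12 V.
KCL at each unknown node (sum of currents leaving = 0; resistances in Ω):
  Node 1: (V_1 - 12)/100 + (V_1 - 0)/13 + (V_1 - V_2)/2200 = 0
  Node 2: (V_2 - V_1)/2200 + (V_2 - V_3)/20 = 0
  Node 3: (V_3 - V_2)/20 + (V_3 - 0)/910 = 0
Collecting terms (coefficients in siemens):
  0.08738·V_1 - 0.0004545·V_2 = 0.12
  0.05045·V_2 - 0.0004545·V_1 - 0.05·V_3 = 0
  0.0511·V_3 - 0.05·V_2 = 0
Solving these 3 simultaneous equations (Gaussian elimination) gives:
  V_1 = 1.375 V, V_2 = 0.4087 V, V_3 = 0.3999 V
I_R2 = (V_1 - V_4)/R2 = (1.375 - 0)/13 = 0.1058 A
|I_R2| = 0.1058 A

Final answer: |I_R2| = 0.1058 A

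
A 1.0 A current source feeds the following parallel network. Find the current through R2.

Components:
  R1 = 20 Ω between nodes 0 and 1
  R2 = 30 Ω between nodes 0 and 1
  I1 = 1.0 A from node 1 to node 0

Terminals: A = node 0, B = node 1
All resistors sit directly between nodes 0 and 1, so they are in parallel and share one voltage V; the full source current 1 A splits among them.
1/R_par = 1/20 + 1/30 = 0.08333 S  =>  R_par = 12 Ω
V = I × R_par = 1 × 12 = 12 V
I_R2 = V/R2 = 12/30 = 0.4 A

Final answer: 0.4 A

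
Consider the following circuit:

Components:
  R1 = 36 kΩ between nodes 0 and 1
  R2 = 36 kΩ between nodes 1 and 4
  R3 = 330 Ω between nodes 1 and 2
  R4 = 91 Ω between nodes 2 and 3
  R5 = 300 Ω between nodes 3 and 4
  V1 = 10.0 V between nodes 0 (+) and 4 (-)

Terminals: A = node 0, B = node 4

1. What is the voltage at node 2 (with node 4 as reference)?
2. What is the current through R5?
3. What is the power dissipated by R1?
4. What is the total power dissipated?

Nodal analysis, taking node 4 as the 0 V reference.
Source V1 fixes V_0 = 10 V.
KCL at each unknown node (sum of currents leaving = 0; resistances in Ω):
  Node 1: (V_1 - 10)/36000 + (V_1 - 0)/36000 + (V_1 - V_2)/330 = 0
  Node 2: (V_2 - V_1)/330 + (V_2 - V_3)/91 = 0
  Node 3: (V_3 - V_2)/91 + (V_3 - 0)/300 = 0
Collecting terms (coefficients in siemens):
  0.003086·V_1 - 0.00303·V_2 = 0.0002778
  0.01402·V_2 - 0.00303·V_1 - 0.01099·V_3 = 0
  0.01432·V_3 - 0.01099·V_2 = 0
Solving these 3 simultaneous equations (Gaussian elimination) gives:
  V_1 = 0.1926 V, V_2 = 0.1044 V, V_3 = 0.08012 V
Part 1:
  Read off the nodal solution: V_2 = 0.1044 V
Part 2:
  I_R5 = (V_3 - V_4)/R5 = (0.08012 - 0)/300 = 0.0002671 A
  Magnitude: I_R5 = 0.0002671 A
Part 3:
  I_R1 = (V_0 - V_1)/R1 = (10 - 0.1926)/36000 = 0.0002724 A
  P_R1 = I_R1² × R1 = (0.0002724)² × 36000 = 0.002672 W
Part 4:
  Power in each resistor, P = (ΔV)²/R:
    P_R1 = (10 - 0.1926)²/36000 = 0.002672 W
    P_R2 = (0.1926 - 0)²/36000 = 0.00000103 W
    P_R3 = (0.1926 - 0.1044)²/330 = 0.00002354 W
    P_R4 = (0.1044 - 0.08012)²/91 = 0.000006491 W
    P_R5 = (0.08012 - 0)²/300 = 0.0000214 W
  P_total = P_R1 + P_R2 + P_R3 + P_R4 + P_R5 = 0.002724 W

Final answers:
1. V_2 = 0.1044 V
2. I_R5 = 0.0002671 A
3. P_R1 = 0.002672 W
4. P_total = 0.002724 W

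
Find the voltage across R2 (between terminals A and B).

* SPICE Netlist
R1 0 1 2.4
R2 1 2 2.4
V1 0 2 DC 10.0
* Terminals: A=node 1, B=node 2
R1 and R2 are in series across V1 (node 0 → node 1 → node 2), and the output A–B is taken across R2, so this is a voltage divider.
Series current: I = V1/(R1 + R2) = 10/(2.4 + 2.4) = 10/4.8 = 2.083 A
V_R2 = I × R2 = V1 × R2/(R1 + R2) = 10 × 2.4/4.8 = 5 V

Final answer: 5 V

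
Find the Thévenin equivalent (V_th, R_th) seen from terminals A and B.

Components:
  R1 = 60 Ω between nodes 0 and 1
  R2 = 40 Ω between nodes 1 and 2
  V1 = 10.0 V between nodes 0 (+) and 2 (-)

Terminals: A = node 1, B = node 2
Step 1 — V_th is the open-circuit voltage V_A - V_B (nothing connected across the terminals).
Nodal analysis, taking node 2 as the 0 V reference.
Source V1 fixes V_0 = 10 V.
KCL at each unknown node (sum of currents leaving = 0; resistances in Ω):
  Node 1: (V_1 - 10)/60 + (V_1 - 0)/40 = 0
Collecting terms: 0.04167 × V_1 = 0.1667  =>  V_1 = 4 V
V_th = V_1 - V_2 = 4 - 0 = 4 V
Step 2 — R_th: zero the source — replace V1 by a short circuit (node 2 merges into node 0) — and find the resistance seen between A (node 1) and B (node 0).
Reduce the network between node 1 (A) and node 0 (B) by series/parallel combination:
  Rp1 = R1 ‖ R2 (parallel, both between nodes 0 and 1) = 1/(1/60 + 1/40) = 24 Ω
R_th = 24 Ω

Final answer: V_th = 4 V, R_th = 24 Ω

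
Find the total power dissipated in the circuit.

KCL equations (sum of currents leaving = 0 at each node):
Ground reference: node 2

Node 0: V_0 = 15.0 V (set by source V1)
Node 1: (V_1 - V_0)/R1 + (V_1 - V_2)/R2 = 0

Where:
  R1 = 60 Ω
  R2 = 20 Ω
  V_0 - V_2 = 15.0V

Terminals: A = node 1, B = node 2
Nodal analysis, taking node 2 as the 0 V reference.
Source V1 fixes V_0 = 15 V.
KCL at each unknown node (sum of currents leaving = 0; resistances in Ω):
  Node 1: (V_1 - 15)/60 + (V_1 - 0)/20 = 0
Collecting terms: 0.06667 × V_1 = 0.25  =>  V_1 = 3.75 V
Power in each resistor, P = (ΔV)²/R:
  P_R1 = (15 - 3.75)²/60 = 2.109 W
  P_R2 = (3.75 - 0)²/20 = 0.7031 W
P_total = P_R1 + P_R2 = 2.812 W

Final answer: 2.812 W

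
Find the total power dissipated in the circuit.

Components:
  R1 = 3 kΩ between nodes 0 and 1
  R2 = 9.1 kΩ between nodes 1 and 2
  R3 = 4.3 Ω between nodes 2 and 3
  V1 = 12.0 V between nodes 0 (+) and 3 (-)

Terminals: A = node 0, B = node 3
Nodal analysis, taking node 3 as the 0 V reference.
Source V1 fixes V_0 = 12 V.
KCL at each unknown node (sum of currents leaving = 0; resistances in Ω):
  Node 1: (V_1 - 12)/3000 + (V_1 - V_2)/9100 = 0
  Node 2: (V_2 - V_1)/9100 + (V_2 - 0)/4.3 = 0
Collecting terms (coefficients in siemens):
  0.0004432·V_1 - 0.0001099·V_2 = 0.004
  0.2327·V_2 - 0.0001099·V_1 = 0
Determinant D = (0.0004432)(0.2327) - (-0.0001099)(-0.0001099) = 0.0001031
V_1 = [(0.004)(0.2327) - (-0.0001099)(0)]/D = 9.026 V
V_2 = [(0.0004432)(0) - (0.004)(-0.0001099)]/D = 0.004263 V
Power in each resistor, P = (ΔV)²/R:
  P_R1 = (12 - 9.026)²/3000 = 0.002949 W
  P_R2 = (9.026 - 0.004263)²/9100 = 0.008944 W
  P_R3 = (0.004263 - 0)²/4.3 = 0.000004226 W
P_total = P_R1 + P_R2 + P_R3 = 0.0119 W

Final answer: 0.0119 W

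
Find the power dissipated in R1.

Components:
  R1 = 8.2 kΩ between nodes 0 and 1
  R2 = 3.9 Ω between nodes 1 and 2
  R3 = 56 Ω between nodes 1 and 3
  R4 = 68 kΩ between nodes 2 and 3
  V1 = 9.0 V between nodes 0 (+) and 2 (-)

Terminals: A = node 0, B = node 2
Nodal analysis, taking node 2 as the 0 V reference.
Source V1 fixes V_0 = 9 V.
KCL at each unknown node (sum of currents leaving = 0; resistances in Ω):
  Node 1: (V_1 - 9)/8200 + (V_1 - 0)/3.9 + (V_1 - V_3)/56 = 0
  Node 3: (V_3 - V_1)/56 + (V_3 - 0)/68000 = 0
Collecting terms (coefficients in siemens):
  0.2744·V_1 - 0.01786·V_3 = 0.001098
  0.01787·V_3 - 0.01786·V_1 = 0
Determinant D = (0.2744)(0.01787) - (-0.01786)(-0.01786) = 0.004585
V_1 = [(0.001098)(0.01787) - (-0.01786)(0)]/D = 0.004278 V
V_3 = [(0.2744)(0) - (0.001098)(-0.01786)]/D = 0.004275 V
I_R1 = (V_0 - V_1)/R1 = (9 - 0.004278)/8200 = 0.001097 A
P_R1 = I_R1² × R1 = (0.001097)² × 8200 = 0.009869 W

Final answer: 0.009869 W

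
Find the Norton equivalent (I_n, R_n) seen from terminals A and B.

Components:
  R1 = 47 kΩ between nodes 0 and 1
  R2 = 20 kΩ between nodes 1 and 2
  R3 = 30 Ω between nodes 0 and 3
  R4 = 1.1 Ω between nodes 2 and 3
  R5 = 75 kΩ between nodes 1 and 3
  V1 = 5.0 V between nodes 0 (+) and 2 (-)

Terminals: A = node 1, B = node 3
Find the Thévenin equivalent first; then I_n = V_th/R_th and R_n = R_th.
Step 1 — V_th is the open-circuit voltage V_A - V_B (nothing connected across the terminals).
Nodal analysis, taking node 2 as the 0 V reference.
Source V1 fixes V_0 = 5 V.
KCL at each unknown node (sum of currents leaving = 0; resistances in Ω):
  Node 1: (V_1 - 5)/47000 + (V_1 - 0)/20000 + (V_1 - V_3)/75000 = 0
  Node 3: (V_3 - 5)/30 + (V_3 - 0)/1.1 + (V_3 - V_1)/75000 = 0
Collecting terms (coefficients in siemens):
  0.00008461·V_1 - 0.00001333·V_3 = 0.0001064
  0.9424·V_3 - 0.00001333·V_1 = 0.1667
Determinant D = (0.00008461)(0.9424) - (-0.00001333)(-0.00001333) = 0.00007974
V_1 = [(0.0001064)(0.9424) - (-0.00001333)(0.1667)]/D = 1.285 V
V_3 = [(0.00008461)(0.1667) - (0.0001064)(-0.00001333)]/D = 0.1769 V
V_th = V_1 - V_3 = 1.285 - 0.1769 = 1.108 V
Step 2 — R_th: zero the source — replace V1 by a short circuit (node 2 merges into node 0) — and find the resistance seen between A (node 1) and B (node 3).
Reduce the network between node 1 (A) and node 3 (B) by series/parallel combination:
  Rp1 = R1 ‖ R2 (parallel, both between nodes 0 and 1) = 1/(1/47000 + 1/20000) = 14030 Ω
  Rp2 = R3 ‖ R4 (parallel, both between nodes 0 and 3) = 1/(1/30 + 1/1.1) = 1.061 Ω
  Rs1 = Rp1 + Rp2 (series, joined only at node 0) = 14030 + 1.061 = 14030 Ω
  Rp3 = R5 ‖ Rs1 (parallel, both between nodes 1 and 3) = 1/(1/75000 + 1/14030) = 11820 Ω
R_th = 11.82 kΩ
I_n = V_th/R_th = 1.108/11820 = 0.00009377 A, and R_n = R_th = 11.82 kΩ

Final answer: I_n = 9.377e-05 A, R_n = 11.82 kΩ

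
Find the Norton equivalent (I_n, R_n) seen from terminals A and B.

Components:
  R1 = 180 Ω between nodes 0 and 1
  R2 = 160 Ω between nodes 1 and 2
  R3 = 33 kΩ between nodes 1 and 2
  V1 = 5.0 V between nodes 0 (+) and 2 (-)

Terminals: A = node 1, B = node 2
Find the Thévenin equivalent first; then I_n = V_th/R_th and R_n = R_th.
Step 1 — V_th is the open-circuit voltage V_A - V_B (nothing connected across the terminals).
Nodal analysis, taking node 2 as the 0 V reference.
Source V1 fixes V_0 = 5 V.
KCL at each unknown node (sum of currents leaving = 0; resistances in Ω):
  Node 1: (V_1 - 5)/180 + (V_1 - 0)/160 + (V_1 - 0)/33000 = 0
Collecting terms: 0.01184 × V_1 = 0.02778  =>  V_1 = 2.347 V
V_th = V_1 - V_2 = 2.347 - 0 = 2.347 V
Step 2 — R_th: zero the source — replace V1 by a short circuit (node 2 merges into node 0) — and find the resistance seen between A (node 1) and B (node 0).
Reduce the network between node 1 (A) and node 0 (B) by series/parallel combination:
  Rp1 = R1 ‖ R2 ‖ R3 (parallel, all between nodes 0 and 1) = 1/(1/180 + 1/160 + 1/33000) = 84.49 Ω
R_th = 84.49 Ω
I_n = V_th/R_th = 2.347/84.49 = 0.02778 A, and R_n = R_th = 84.49 Ω

Final answer: I_n = 0.02778 A, R_n = 84.49 Ω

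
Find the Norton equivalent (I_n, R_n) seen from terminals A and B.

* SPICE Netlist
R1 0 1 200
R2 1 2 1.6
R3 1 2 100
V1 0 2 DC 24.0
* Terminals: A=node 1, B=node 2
Find the Thévenin equivalent first; then I_n = V_th/R_th and R_n = R_th.
Step 1 — V_th is the open-circuit voltage V_A - V_B (nothing connected across the terminals).
Nodal analysis, taking node 2 as the 0 V reference.
Source V1 fixes V_0 = 24 V.
KCL at each unknown node (sum of currents leaving = 0; resistances in Ω):
  Node 1: (V_1 - 24)/200 + (V_1 - 0)/1.6 + (V_1 - 0)/100 = 0
Collecting terms: 0.64 × V_1 = 0.12  =>  V_1 = 0.1875 V
V_th = V_1 - V_2 = 0.1875 - 0 = 0.1875 V
Step 2 — R_th: zero the source — replace V1 by a short circuit (node 2 merges into node 0) — and find the resistance seen between A (node 1) and B (node 0).
Reduce the network between node 1 (A) and node 0 (B) by series/parallel combination:
  Rp1 = R1 ‖ R2 ‖ R3 (parallel, all between nodes 0 and 1) = 1/(1/200 + 1/1.6 + 1/100) = 1.562 Ω
R_th = 1.562 Ω
I_n = V_th/R_th = 0.1875/1.562 = 0.12 A, and R_n = R_th = 1.562 Ω

Final answer: I_n = 0.12 A, R_n = 1.562 Ω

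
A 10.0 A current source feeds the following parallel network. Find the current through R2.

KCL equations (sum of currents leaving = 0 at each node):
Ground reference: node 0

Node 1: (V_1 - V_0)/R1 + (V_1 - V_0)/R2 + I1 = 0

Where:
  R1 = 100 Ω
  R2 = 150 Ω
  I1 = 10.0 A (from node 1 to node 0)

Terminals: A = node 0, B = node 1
All resistors sit directly between nodes 0 and 1, so they are in parallel and share one voltage V; the full source current 10 A splits among them.
1/R_par = 1/100 + 1/150 = 0.01667 S  =>  R_par = 60 Ω
V = I × R_par = 10 × 60 = 600 V
I_R2 = V/R2 = 600/150 = 4 A

Final answer: 4 A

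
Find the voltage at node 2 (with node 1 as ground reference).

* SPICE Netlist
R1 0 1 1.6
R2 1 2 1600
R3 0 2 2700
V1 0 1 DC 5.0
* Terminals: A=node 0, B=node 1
Nodal analysis, taking node 1 as the 0 V reference.
Source V1 fixes V_0 = 5 V.
KCL at each unknown node (sum of currents leaving = 0; resistances in Ω):
  Node 2: (V_2 - 0)/1600 + (V_2 - 5)/2700 = 0
Collecting terms: 0.0009954 × V_2 = 0.001852  =>  V_2 = 1.86 V
The requested potential is V_2 = 1.86 V.

Final answer: V_2 = 1.86 V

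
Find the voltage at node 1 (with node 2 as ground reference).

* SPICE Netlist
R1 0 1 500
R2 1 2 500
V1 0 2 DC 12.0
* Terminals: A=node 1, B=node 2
Nodal analysis, taking node 2 as the 0 V reference.
Source V1 fixes V_0 = 12 V.
KCL at each unknown node (sum of currents leaving = 0; resistances in Ω):
  Node 1: (V_1 - 12)/500 + (V_1 - 0)/500 = 0
Collecting terms: 0.004 × V_1 = 0.024  =>  V_1 = 6 V
The requested potential is V_1 = 6 V.

Final answer: V_1 = 6 V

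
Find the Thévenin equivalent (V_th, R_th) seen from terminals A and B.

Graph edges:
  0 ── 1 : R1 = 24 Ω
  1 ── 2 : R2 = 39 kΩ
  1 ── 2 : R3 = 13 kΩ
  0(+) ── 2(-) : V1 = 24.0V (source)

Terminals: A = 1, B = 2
Step 1 — V_th is the open-circuit voltage V_A - V_B (nothing connected across the terminals).
Nodal analysis, taking node 2 as the 0 V reference.
Source V1 fixes V_0 = 24 V.
KCL at each unknown node (sum of currents leaving = 0; resistances in Ω):
  Node 1: (V_1 - 24)/24 + (V_1 - 0)/39000 + (V_1 - 0)/13000 = 0
Collecting terms: 0.04177 × V_1 = 1  =>  V_1 = 23.94 V
V_th = V_1 - V_2 = 23.94 - 0 = 23.94 V
Step 2 — R_th: zero the source — replace V1 by a short circuit (node 2 merges into node 0) — and find the resistance seen between A (node 1) and B (node 0).
Reduce the network between node 1 (A) and node 0 (B) by series/parallel combination:
  Rp1 = R1 ‖ R2 ‖ R3 (parallel, all between nodes 0 and 1) = 1/(1/24 + 1/39000 + 1/13000) = 23.94 Ω
R_th = 23.94 Ω

Final answer: V_th = 23.94 V, R_th = 23.94 Ω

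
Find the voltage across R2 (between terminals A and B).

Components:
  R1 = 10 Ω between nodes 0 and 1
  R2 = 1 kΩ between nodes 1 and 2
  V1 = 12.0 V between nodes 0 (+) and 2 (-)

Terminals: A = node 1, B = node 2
R1 and R2 are in series across V1 (node 0 → node 1 → node 2), and the output A–B is taken across R2, so this is a voltage divider.
Series current: I = V1/(R1 + R2) = 12/(10 + 1000) = 12/1010 = 0.01188 A
V_R2 = I × R2 = V1 × R2/(R1 + R2) = 12 × 1000/1010 = 11.88 V

Final answer: 11.88 V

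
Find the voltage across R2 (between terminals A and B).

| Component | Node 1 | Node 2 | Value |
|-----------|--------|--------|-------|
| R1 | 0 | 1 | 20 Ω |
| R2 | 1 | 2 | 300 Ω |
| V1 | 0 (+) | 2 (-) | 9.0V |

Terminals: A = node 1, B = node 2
R1 and R2 are in series across V1 (node 0 → node 1 → node 2), and the output A–B is taken across R2, so this is a voltage divider.
Series current: I = V1/(R1 + R2) = 9/(20 + 300) = 9/320 = 0.02813 A
V_R2 = I × R2 = V1 × R2/(R1 + R2) = 9 × 300/320 = 8.438 V

Final answer: 8.438 V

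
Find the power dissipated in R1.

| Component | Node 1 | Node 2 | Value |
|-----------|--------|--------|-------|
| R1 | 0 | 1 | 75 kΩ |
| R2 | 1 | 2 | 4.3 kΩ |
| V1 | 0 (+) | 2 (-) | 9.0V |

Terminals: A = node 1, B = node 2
Nodal analysis, taking node 2 as the 0 V reference.
Source V1 fixes V_0 = 9 V.
KCL at each unknown node (sum of currents leaving = 0; resistances in Ω):
  Node 1: (V_1 - 9)/75000 + (V_1 - 0)/4300 = 0
Collecting terms: 0.0002459 × V_1 = 0.00012  =>  V_1 = 0.488 V
I_R1 = (V_0 - V_1)/R1 = (9 - 0.488)/75000 = 0.0001135 A
P_R1 = I_R1² × R1 = (0.0001135)² × 75000 = 0.0009661 W

Final answer: 0.0009661 W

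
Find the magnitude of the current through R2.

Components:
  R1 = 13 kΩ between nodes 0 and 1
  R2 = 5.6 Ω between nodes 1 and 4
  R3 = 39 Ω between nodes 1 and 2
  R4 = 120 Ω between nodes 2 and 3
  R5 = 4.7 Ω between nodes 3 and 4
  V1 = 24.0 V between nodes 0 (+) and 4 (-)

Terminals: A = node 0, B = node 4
Nodal analysis, taking node 4 as the 0 V reference.
Source V1 fixes V_0 = 24 V.
KCL at each unknown node (sum of currents leaving = 0; resistances in Ω):
  Node 1: (V_1 - 24)/13000 + (V_1 - 0)/5.6 + (V_1 - V_2)/39 = 0
  Node 2: (V_2 - V_1)/39 + (V_2 - V_3)/120 = 0
  Node 3: (V_3 - V_2)/120 + (V_3 - 0)/4.7 = 0
Collecting terms (coefficients in siemens):
  0.2043·V_1 - 0.02564·V_2 = 0.001846
  0.03397·V_2 - 0.02564·V_1 - 0.008333·V_3 = 0
  0.2211·V_3 - 0.008333·V_2 = 0
Solving these 3 simultaneous equations (Gaussian elimination) gives:
  V_1 = 0.009992 V, V_2 = 0.007612 V, V_3 = 0.0002869 V
I_R2 = (V_1 - V_4)/R2 = (0.009992 - 0)/5.6 = 0.001784 A
|I_R2| = 0.001784 A

Final answer: |I_R2| = 0.001784 A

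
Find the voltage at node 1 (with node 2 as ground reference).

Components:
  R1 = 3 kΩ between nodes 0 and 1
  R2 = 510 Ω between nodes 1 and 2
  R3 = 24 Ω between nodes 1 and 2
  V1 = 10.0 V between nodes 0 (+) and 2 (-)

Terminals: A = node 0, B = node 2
Nodal analysis, taking node 2 as the 0 V reference.
Source V1 fixes V_0 = 10 V.
KCL at each unknown node (sum of currents leaving = 0; resistances in Ω):
  Node 1: (V_1 - 10)/3000 + (V_1 - 0)/510 + (V_1 - 0)/24 = 0
Collecting terms: 0.04396 × V_1 = 0.003333  =>  V_1 = 0.07583 V
The requested potential is V_1 = 0.07583 V.

Final answer: V_1 = 0.07583 V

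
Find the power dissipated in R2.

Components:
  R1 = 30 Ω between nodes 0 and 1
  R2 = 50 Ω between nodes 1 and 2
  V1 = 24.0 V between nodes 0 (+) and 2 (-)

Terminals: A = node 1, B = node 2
Nodal analysis, taking node 2 as the 0 V reference.
Source V1 fixes V_0 = 24 V.
KCL at each unknown node (sum of currents leaving = 0; resistances in Ω):
  Node 1: (V_1 - 24)/30 + (V_1 - 0)/50 = 0
Collecting terms: 0.05333 × V_1 = 0.8  =>  V_1 = 15 V
I_R2 = (V_1 - V_2)/R2 = (15 - 0)/50 = 0.3 A
P_R2 = I_R2² × R2 = (0.3)² × 50 = 4.5 W

Final answer: 4.5 W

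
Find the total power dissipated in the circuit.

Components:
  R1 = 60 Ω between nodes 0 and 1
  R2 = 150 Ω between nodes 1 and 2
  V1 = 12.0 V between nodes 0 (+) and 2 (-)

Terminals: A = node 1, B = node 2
Nodal analysis, taking node 2 as the 0 V reference.
Source V1 fixes V_0 = 12 V.
KCL at each unknown node (sum of currents leaving = 0; resistances in Ω):
  Node 1: (V_1 - 12)/60 + (V_1 - 0)/150 = 0
Collecting terms: 0.02333 × V_1 = 0.2  =>  V_1 = 8.571 V
Power in each resistor, P = (ΔV)²/R:
  P_R1 = (12 - 8.571)²/60 = 0.1959 W
  P_R2 = (8.571 - 0)²/150 = 0.4898 W
P_total = P_R1 + P_R2 = 0.6857 W

Final answer: 0.6857 W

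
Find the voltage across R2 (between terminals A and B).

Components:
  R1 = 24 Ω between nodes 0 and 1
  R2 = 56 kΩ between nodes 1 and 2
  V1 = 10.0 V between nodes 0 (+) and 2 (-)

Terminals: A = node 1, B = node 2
R1 and R2 are in series across V1 (node 0 → node 1 → node 2), and the output A–B is taken across R2, so this is a voltage divider.
Series current: I = V1/(R1 + R2) = 10/(24 + 56000) = 10/56020 = 0.0001785 A
V_R2 = I × R2 = V1 × R2/(R1 + R2) = 10 × 56000/56020 = 9.996 V

Final answer: 9.996 V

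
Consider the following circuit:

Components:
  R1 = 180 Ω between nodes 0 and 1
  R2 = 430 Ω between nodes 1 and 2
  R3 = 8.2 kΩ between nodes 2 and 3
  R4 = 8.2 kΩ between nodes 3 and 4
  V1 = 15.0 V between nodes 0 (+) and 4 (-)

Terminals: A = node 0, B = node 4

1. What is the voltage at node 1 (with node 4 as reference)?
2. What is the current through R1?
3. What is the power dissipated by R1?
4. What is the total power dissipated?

Nodal analysis, taking node 4 as the 0 V reference.
Source V1 fixes V_0 = 15 V.
KCL at each unknown node (sum of currents leaving = 0; resistances in Ω):
  Node 1: (V_1 - 15)/180 + (V_1 - V_2)/430 = 0
  Node 2: (V_2 - V_1)/430 + (V_2 - V_3)/8200 = 0
  Node 3: (V_3 - V_2)/8200 + (V_3 - 0)/8200 = 0
Collecting terms (coefficients in siemens):
  0.007881·V_1 - 0.002326·V_2 = 0.08333
  0.002448·V_2 - 0.002326·V_1 - 0.000122·V_3 = 0
  0.0002439·V_3 - 0.000122·V_2 = 0
Solving these 3 simultaneous equations (Gaussian elimination) gives:
  V_1 = 14.84 V, V_2 = 14.46 V, V_3 = 7.231 V
Part 1:
  Read off the nodal solution: V_1 = 14.84 V
Part 2:
  I_R1 = (V_0 - V_1)/R1 = (15 - 14.84)/180 = 0.0008818 A
  Magnitude: I_R1 = 0.0008818 A
Part 3:
  I_R1 = (V_0 - V_1)/R1 = (15 - 14.84)/180 = 0.0008818 A
  P_R1 = I_R1² × R1 = (0.0008818)² × 180 = 0.00014 W
Part 4:
  Power in each resistor, P = (ΔV)²/R:
    P_R1 = (15 - 14.84)²/180 = 0.00014 W
    P_R2 = (14.84 - 14.46)²/430 = 0.0003344 W
    P_R3 = (14.46 - 7.231)²/8200 = 0.006377 W
    P_R4 = (7.231 - 0)²/8200 = 0.006377 W
  P_total = P_R1 + P_R2 + P_R3 + P_R4 = 0.01323 W

Final answers:
1. V_1 = 14.84 V
2. I_R1 = 0.0008818 A
3. P_R1 = 0.00014 W
4. P_total = 0.01323 W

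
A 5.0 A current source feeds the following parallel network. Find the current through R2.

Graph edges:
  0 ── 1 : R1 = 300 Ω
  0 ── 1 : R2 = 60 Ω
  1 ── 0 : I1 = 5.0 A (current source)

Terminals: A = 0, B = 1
All resistors sit directly between nodes 0 and 1, so they are in parallel and share one voltage V; the full source current 5 A splits among them.
1/R_par = 1/300 + 1/60 = 0.02 S  =>  R_par = 50 Ω
V = I × R_par = 5 × 50 = 250 V
I_R2 = V/R2 = 250/60 = 4.167 A

Final answer: 4.167 A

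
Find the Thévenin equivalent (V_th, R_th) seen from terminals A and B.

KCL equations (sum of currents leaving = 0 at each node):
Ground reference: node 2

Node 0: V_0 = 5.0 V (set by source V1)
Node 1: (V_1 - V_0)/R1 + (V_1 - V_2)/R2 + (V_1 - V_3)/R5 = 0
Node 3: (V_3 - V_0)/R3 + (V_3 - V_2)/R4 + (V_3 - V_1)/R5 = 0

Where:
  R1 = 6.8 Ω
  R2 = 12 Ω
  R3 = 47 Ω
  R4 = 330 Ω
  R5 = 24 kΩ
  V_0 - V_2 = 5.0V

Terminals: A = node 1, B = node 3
Step 1 — V_th is the open-circuit voltage V_A - V_B (nothing connected across the terminals).
Nodal analysis, taking node 2 as the 0 V reference.
Source V1 fixes V_0 = 5 V.
KCL at each unknown node (sum of currents leaving = 0; resistances in Ω):
  Node 1: (V_1 - 5)/6.8 + (V_1 - 0)/12 + (V_1 - V_3)/24000 = 0
  Node 3: (V_3 - 5)/47 + (V_3 - 0)/330 + (V_3 - V_1)/24000 = 0
Collecting terms (coefficients in siemens):
  0.2304·V_1 - 0.00004167·V_3 = 0.7353
  0.02435·V_3 - 0.00004167·V_1 = 0.1064
Determinant D = (0.2304)(0.02435) - (-0.00004167)(-0.00004167) = 0.005611
V_1 = [(0.7353)(0.02435) - (-0.00004167)(0.1064)]/D = 3.192 V
V_3 = [(0.2304)(0.1064) - (0.7353)(-0.00004167)]/D = 4.375 V
V_th = V_1 - V_3 = 3.192 - 4.375 = -1.183 V
Step 2 — R_th: zero the source — replace V1 by a short circuit (node 2 merges into node 0) — and find the resistance seen between A (node 1) and B (node 3).
Reduce the network between node 1 (A) and node 3 (B) by series/parallel combination:
  Rp1 = R1 ‖ R2 (parallel, both between nodes 0 and 1) = 1/(1/6.8 + 1/12) = 4.34 Ω
  Rp2 = R3 ‖ R4 (parallel, both between nodes 0 and 3) = 1/(1/47 + 1/330) = 41.14 Ω
  Rs1 = Rp1 + Rp2 (series, joined only at node 0) = 4.34 + 41.14 = 45.48 Ω
  Rp3 = R5 ‖ Rs1 (parallel, both between nodes 1 and 3) = 1/(1/24000 + 1/45.48) = 45.39 Ω
R_th = 45.39 Ω

Final answer: V_th = -1.183 V, R_th = 45.39 Ω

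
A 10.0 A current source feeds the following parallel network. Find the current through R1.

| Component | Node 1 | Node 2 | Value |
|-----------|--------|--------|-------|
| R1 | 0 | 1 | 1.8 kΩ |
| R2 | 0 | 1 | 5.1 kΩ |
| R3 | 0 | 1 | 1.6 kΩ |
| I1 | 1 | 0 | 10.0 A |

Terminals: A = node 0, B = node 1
All resistors sit directly between nodes 0 and 1, so they are in parallel and share one voltage V; the full source current 10 A splits among them.
1/R_par = 1/1800 + 1/5100 + 1/1600 = 0.001377 S  =>  R_par = 726.4 Ω
V = I × R_par = 10 × 726.4 = 7264 V
I_R1 = V/R1 = 7264/1800 = 4.036 A

Final answer: 4.036 A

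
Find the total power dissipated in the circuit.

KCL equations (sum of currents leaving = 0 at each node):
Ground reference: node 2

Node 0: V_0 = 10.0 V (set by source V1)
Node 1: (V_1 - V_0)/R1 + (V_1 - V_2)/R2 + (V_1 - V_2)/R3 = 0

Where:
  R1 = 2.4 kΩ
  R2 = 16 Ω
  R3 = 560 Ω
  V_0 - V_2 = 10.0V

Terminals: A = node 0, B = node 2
Nodal analysis, taking node 2 as the 0 V reference.
Source V1 fixes V_0 = 10 V.
KCL at each unknown node (sum of currents leaving = 0; resistances in Ω):
  Node 1: (V_1 - 10)/2400 + (V_1 - 0)/16 + (V_1 - 0)/560 = 0
Collecting terms: 0.0647 × V_1 = 0.004167  =>  V_1 = 0.0644 V
Power in each resistor, P = (ΔV)²/R:
  P_R1 = (10 - 0.0644)²/2400 = 0.04113 W
  P_R2 = (0.0644 - 0)²/16 = 0.0002592 W
  P_R3 = (0.0644 - 0)²/560 = 0.000007405 W
P_total = P_R1 + P_R2 + P_R3 = 0.0414 W

Final answer: 0.0414 W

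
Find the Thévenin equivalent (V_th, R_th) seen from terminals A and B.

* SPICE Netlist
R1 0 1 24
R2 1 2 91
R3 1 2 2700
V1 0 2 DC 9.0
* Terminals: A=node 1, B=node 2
Step 1 — V_th is the open-circuit voltage V_A - V_B (nothing connected across the terminals).
Nodal analysis, taking node 2 as the 0 V reference.
Source V1 fixes V_0 = 9 V.
KCL at each unknown node (sum of currents leaving = 0; resistances in Ω):
  Node 1: (V_1 - 9)/24 + (V_1 - 0)/91 + (V_1 - 0)/2700 = 0
Collecting terms: 0.05303 × V_1 = 0.375  =>  V_1 = 7.072 V
V_th = V_1 - V_2 = 7.072 - 0 = 7.072 V
Step 2 — R_th: zero the source — replace V1 by a short circuit (node 2 merges into node 0) — and find the resistance seen between A (node 1) and B (node 0).
Reduce the network between node 1 (A) and node 0 (B) by series/parallel combination:
  Rp1 = R1 ‖ R2 ‖ R3 (parallel, all between nodes 0 and 1) = 1/(1/24 + 1/91 + 1/2700) = 18.86 Ω
R_th = 18.86 Ω

Final answer: V_th = 7.072 V, R_th = 18.86 Ω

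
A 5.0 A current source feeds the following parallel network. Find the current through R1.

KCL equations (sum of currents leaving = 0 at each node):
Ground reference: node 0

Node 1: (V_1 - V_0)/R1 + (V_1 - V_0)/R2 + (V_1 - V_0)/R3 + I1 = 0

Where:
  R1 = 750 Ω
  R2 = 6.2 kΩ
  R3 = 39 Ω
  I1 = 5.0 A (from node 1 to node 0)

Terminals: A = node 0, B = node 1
All resistors sit directly between nodes 0 and 1, so they are in parallel and share one voltage V; the full source current 5 A splits among them.
1/R_par = 1/750 + 1/6200 + 1/39 = 0.02714 S  =>  R_par = 36.85 Ω
V = I × R_par = 5 × 36.85 = 184.3 V
I_R1 = V/R1 = 184.3/750 = 0.2457 A

Final answer: 0.2457 A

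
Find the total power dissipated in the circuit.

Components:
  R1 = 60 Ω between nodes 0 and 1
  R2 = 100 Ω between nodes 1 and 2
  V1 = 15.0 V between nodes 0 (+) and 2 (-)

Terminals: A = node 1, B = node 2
Nodal analysis, taking node 2 as the 0 V reference.
Source V1 fixes V_0 = 15 V.
KCL at each unknown node (sum of currents leaving = 0; resistances in Ω):
  Node 1: (V_1 - 15)/60 + (V_1 - 0)/100 = 0
Collecting terms: 0.02667 × V_1 = 0.25  =>  V_1 = 9.375 V
Power in each resistor, P = (ΔV)²/R:
  P_R1 = (15 - 9.375)²/60 = 0.5273 W
  P_R2 = (9.375 - 0)²/100 = 0.8789 W
P_total = P_R1 + P_R2 = 1.406 W

Final answer: 1.406 W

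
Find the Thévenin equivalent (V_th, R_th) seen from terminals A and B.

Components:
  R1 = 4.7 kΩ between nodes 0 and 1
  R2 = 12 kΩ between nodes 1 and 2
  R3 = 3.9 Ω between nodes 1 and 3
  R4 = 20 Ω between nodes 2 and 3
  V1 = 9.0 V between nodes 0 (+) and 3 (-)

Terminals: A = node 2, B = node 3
Step 1 — V_th is the open-circuit voltage V_A - V_B (nothing connected across the terminals).
Nodal analysis, taking node 3 as the 0 V reference.
Source V1 fixes V_0 = 9 V.
KCL at each unknown node (sum of currents leaving = 0; resistances in Ω):
  Node 1: (V_1 - 9)/4700 + (V_1 - V_2)/12000 + (V_1 - 0)/3.9 = 0
  Node 2: (V_2 - V_1)/12000 + (V_2 - 0)/20 = 0
Collecting terms (coefficients in siemens):
  0.2567·V_1 - 0.00008333·V_2 = 0.001915
  0.05008·V_2 - 0.00008333·V_1 = 0
Determinant D = (0.2567)(0.05008) - (-0.00008333)(-0.00008333) = 0.01286
V_1 = [(0.001915)(0.05008) - (-0.00008333)(0)]/D = 0.007459 V
V_2 = [(0.2567)(0) - (0.001915)(-0.00008333)]/D = 0.00001241 V
V_th = V_2 - V_3 = 0.00001241 - 0 = 0.00001241 V
Step 2 — R_th: zero the source — replace V1 by a short circuit (node 3 merges into node 0) — and find the resistance seen between A (node 2) and B (node 0).
Reduce the network between node 2 (A) and node 0 (B) by series/parallel combination:
  Rp1 = R1 ‖ R3 (parallel, both between nodes 0 and 1) = 1/(1/4700 + 1/3.9) = 3.897 Ω
  Rs1 = R2 + Rp1 (series, joined only at node 1) = 12000 + 3.897 = 12000 Ω
  Rp2 = R4 ‖ Rs1 (parallel, both between nodes 0 and 2) = 1/(1/20 + 1/12000) = 19.97 Ω
R_th = 19.97 Ω

Final answer: V_th = 1.241e-05 V, R_th = 19.97 Ω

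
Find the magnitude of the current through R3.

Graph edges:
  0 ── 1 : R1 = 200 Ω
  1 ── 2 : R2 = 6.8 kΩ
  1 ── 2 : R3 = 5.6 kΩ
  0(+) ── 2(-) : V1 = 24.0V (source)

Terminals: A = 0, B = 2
Nodal analysis, taking node 2 as the 0 V reference.
Source V1 fixes V_0 = 24 V.
KCL at each unknown node (sum of currents leaving = 0; resistances in Ω):
  Node 1: (V_1 - 24)/200 + (V_1 - 0)/6800 + (V_1 - 0)/5600 = 0
Collecting terms: 0.005326 × V_1 = 0.12  =>  V_1 = 22.53 V
I_R3 = (V_1 - V_2)/R3 = (22.53 - 0)/5600 = 0.004024 A
|I_R3| = 0.004024 A

Final answer: |I_R3| = 0.004024 A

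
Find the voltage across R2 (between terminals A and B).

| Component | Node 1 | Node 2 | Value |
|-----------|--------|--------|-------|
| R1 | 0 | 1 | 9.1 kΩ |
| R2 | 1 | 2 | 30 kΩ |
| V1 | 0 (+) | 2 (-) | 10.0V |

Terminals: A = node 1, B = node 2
R1 and R2 are in series across V1 (node 0 → node 1 → node 2), and the output A–B is taken across R2, so this is a voltage divider.
Series current: I = V1/(R1 + R2) = 10/(9100 + 30000) = 10/39100 = 0.0002558 A
V_R2 = I × R2 = V1 × R2/(R1 + R2) = 10 × 30000/39100 = 7.673 V

Final answer: 7.673 V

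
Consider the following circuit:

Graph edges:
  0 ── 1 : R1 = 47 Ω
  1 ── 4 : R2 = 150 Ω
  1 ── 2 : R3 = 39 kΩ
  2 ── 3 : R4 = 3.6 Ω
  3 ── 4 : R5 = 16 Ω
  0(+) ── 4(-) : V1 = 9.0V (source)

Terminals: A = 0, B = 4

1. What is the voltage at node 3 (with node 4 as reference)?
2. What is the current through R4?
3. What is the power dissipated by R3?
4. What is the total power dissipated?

Nodal analysis, taking node 4 as the 0 V reference.
Source V1 fixes V_0 = 9 V.
KCL at each unknown node (sum of currents leaving = 0; resistances in Ω):
  Node 1: (V_1 - 9)/47 + (V_1 - 0)/150 + (V_1 - V_2)/39000 = 0
  Node 2: (V_2 - V_1)/39000 + (V_2 - V_3)/3.6 = 0
  Node 3: (V_3 - V_2)/3.6 + (V_3 - 0)/16 = 0
Collecting terms (coefficients in siemens):
  0.02797·V_1 - 0.00002564·V_2 = 0.1915
  0.2778·V_2 - 0.00002564·V_1 - 0.2778·V_3 = 0
  0.3403·V_3 - 0.2778·V_2 = 0
Solving these 3 simultaneous equations (Gaussian elimination) gives:
  V_1 = 6.847 V, V_2 = 0.003439 V, V_3 = 0.002807 V
Part 1:
  Read off the nodal solution: V_3 = 0.002807 V
Part 2:
  I_R4 = (V_2 - V_3)/R4 = (0.003439 - 0.002807)/3.6 = 0.0001755 A
  Magnitude: I_R4 = 0.0001755 A
Part 3:
  I_R3 = (V_1 - V_2)/R3 = (6.847 - 0.003439)/39000 = 0.0001755 A
  P_R3 = I_R3² × R3 = (0.0001755)² × 39000 = 0.001201 W
Part 4:
  Power in each resistor, P = (ΔV)²/R:
    P_R1 = (9 - 6.847)²/47 = 0.09867 W
    P_R2 = (6.847 - 0)²/150 = 0.3125 W
    P_R3 = (6.847 - 0.003439)²/39000 = 0.001201 W
    P_R4 = (0.003439 - 0.002807)²/3.6 = 0.0000001108 W
    P_R5 = (0.002807 - 0)²/16 = 0.0000004926 W
  P_total = P_R1 + P_R2 + P_R3 + P_R4 + P_R5 = 0.4124 W

Final answers:
1. V_3 = 0.002807 V
2. I_R4 = 0.0001755 A
3. P_R3 = 0.001201 W
4. P_total = 0.4124 W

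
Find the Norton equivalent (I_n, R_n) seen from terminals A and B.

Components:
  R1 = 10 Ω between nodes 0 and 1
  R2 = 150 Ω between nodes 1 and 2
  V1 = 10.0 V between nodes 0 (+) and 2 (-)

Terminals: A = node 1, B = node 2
Find the Thévenin equivalent first; then I_n = V_th/R_th and R_n = R_th.
Step 1 — V_th is the open-circuit voltage V_A - V_B (nothing connected across the terminals).
Nodal analysis, taking node 2 as the 0 V reference.
Source V1 fixes V_0 = 10 V.
KCL at each unknown node (sum of currents leaving = 0; resistances in Ω):
  Node 1: (V_1 - 10)/10 + (V_1 - 0)/150 = 0
Collecting terms: 0.1067 × V_1 = 1  =>  V_1 = 9.375 V
V_th = V_1 - V_2 = 9.375 - 0 = 9.375 V
Step 2 — R_th: zero the source — replace V1 by a short circuit (node 2 merges into node 0) — and find the resistance seen between A (node 1) and B (node 0).
Reduce the network between node 1 (A) and node 0 (B) by series/parallel combination:
  Rp1 = R1 ‖ R2 (parallel, both between nodes 0 and 1) = 1/(1/10 + 1/150) = 9.375 Ω
R_th = 9.375 Ω
I_n = V_th/R_th = 9.375/9.375 = 1 A, and R_n = R_th = 9.375 Ω

Final answer: I_n = 1 A, R_n = 9.375 Ω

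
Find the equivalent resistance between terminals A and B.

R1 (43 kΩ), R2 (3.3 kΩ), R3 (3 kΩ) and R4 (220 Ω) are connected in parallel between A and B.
Reduce the network between node 0 (A) and node 1 (B) by series/parallel combination:
  Rp1 = R1 ‖ R2 ‖ R3 ‖ R4 (parallel, all between nodes 0 and 1) = 1/(1/43000 + 1/3300 + 1/3000 + 1/220) = 192.1 Ω
R_eq = 192.1 Ω

Final answer: 192.1 Ω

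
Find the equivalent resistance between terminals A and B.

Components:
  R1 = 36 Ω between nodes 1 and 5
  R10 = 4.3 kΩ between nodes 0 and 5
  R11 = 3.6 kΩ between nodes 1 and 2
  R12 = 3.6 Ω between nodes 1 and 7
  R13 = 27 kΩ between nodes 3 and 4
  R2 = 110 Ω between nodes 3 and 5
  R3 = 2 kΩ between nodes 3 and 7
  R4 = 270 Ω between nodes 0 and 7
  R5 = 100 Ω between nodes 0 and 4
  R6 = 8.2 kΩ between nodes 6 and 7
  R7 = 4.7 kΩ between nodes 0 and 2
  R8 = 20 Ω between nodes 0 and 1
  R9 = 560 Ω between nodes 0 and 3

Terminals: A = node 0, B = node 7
The network is not a plain series/parallel combination. Inject a 1 A test current into terminal A (node 0) and return it from terminal B (node 7); then R_eq = V_A / (1 A).
Nodal analysis, taking node 7 as the 0 V reference.
Current source I_test pushes 1 A into node 0 and draws it out of node 7.
KCL at each unknown node (sum of currents leaving = 0; resistances in Ω):
  Node 0: (V_0 - 0)/270 + (V_0 - V_4)/100 + (V_0 - V_2)/4700 + (V_0 - V_1)/20 + (V_0 - V_3)/560 + (V_0 - V_5)/4300 - 1 = 0
  Node 1: (V_1 - V_0)/20 + (V_1 - V_5)/36 + (V_1 - V_2)/3600 + (V_1 - 0)/3.6 = 0
  Node 2: (V_2 - V_0)/4700 + (V_2 - V_1)/3600 = 0
  Node 3: (V_3 - V_0)/560 + (V_3 - V_5)/110 + (V_3 - 0)/2000 + (V_3 - V_4)/27000 = 0
  Node 4: (V_4 - V_0)/100 + (V_4 - V_3)/27000 = 0
  Node 5: (V_5 - V_0)/4300 + (V_5 - V_1)/36 + (V_5 - V_3)/110 = 0
  Node 6: (V_6 - 0)/8200 = 0
Collecting terms (coefficients in siemens):
  0.06593·V_0 - 0.05·V_1 - 0.0002128·V_2 - 0.001786·V_3 - 0.01·V_4 - 0.0002326·V_5 = 1
  0.3558·V_1 - 0.05·V_0 - 0.0002778·V_2 - 0.02778·V_5 = 0
  0.0004905·V_2 - 0.0002128·V_0 - 0.0002778·V_1 = 0
  0.01141·V_3 - 0.001786·V_0 - 0.00003704·V_4 - 0.009091·V_5 = 0
  0.01004·V_4 - 0.01·V_0 - 0.00003704·V_3 = 0
  0.0371·V_5 - 0.0002326·V_0 - 0.02778·V_1 - 0.009091·V_3 = 0
  0.000122·V_6 = 0
Solving these 7 simultaneous equations (Gaussian elimination) gives:
  V_0 = 21.1 V, V_1 = 3.306 V, V_2 = 11.02 V, V_3 = 6.767 V
  V_4 = 21.05 V, V_5 = 4.266 V, V_6 = 0 V
R_eq = V_0 / 1 A = 21.1 Ω

Final answer: 21.1 Ω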